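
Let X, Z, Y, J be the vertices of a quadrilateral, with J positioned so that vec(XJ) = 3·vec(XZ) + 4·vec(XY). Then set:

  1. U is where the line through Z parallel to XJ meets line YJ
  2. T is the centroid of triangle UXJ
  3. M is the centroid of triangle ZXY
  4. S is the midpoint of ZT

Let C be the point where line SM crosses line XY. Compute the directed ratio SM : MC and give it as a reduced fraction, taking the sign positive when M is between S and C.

SM:MC = 11/2

Set X = (0, 0), Z = (1, 0), Y = (0, 1), J = (3, 4); any affine frame gives the same invariant.
1. U is where the line through Z parallel to XJ meets line YJ ⇒ U = (7, 8)
2. T is the centroid of triangle UXJ ⇒ T = (10/3, 4)
3. M is the centroid of triangle ZXY ⇒ M = (1/3, 1/3)
4. S is the midpoint of ZT ⇒ S = (13/6, 2)
line SM meets XY at C = (0, 1/33)
M = S + t·(C−S) with t = 11/13, so SM:MC = 11/13:2/13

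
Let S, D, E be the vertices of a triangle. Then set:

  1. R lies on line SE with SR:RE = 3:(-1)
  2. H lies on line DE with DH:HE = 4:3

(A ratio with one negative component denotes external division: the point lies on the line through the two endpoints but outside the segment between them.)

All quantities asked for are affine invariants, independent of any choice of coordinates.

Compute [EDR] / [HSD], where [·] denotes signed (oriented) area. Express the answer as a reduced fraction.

[EDR]:[HSD] = 7/8

Assign S = (0, 0), D = (1, 0), E = (0, 1) — the answer is frame-independent, so this choice is without loss of generality.
1. R lies on line SE with SR:RE = 3:(-1) ⇒ R = (0, 3/2)
2. H lies on line DE with DH:HE = 4:3 ⇒ H = (3/7, 4/7)
2·[EDR] = 1/2, 2·[HSD] = 4/7
[EDR]:[HSD] = 1/2:4/7 = 7/8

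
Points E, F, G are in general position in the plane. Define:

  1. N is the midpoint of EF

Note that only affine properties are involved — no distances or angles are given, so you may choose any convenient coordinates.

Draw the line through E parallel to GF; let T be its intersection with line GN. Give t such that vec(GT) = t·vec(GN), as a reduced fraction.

t = 2

Assign E = (0, 0), F = (1, 0), G = (0, 1) — the answer is frame-independent, so this choice is without loss of generality.
1. N is the midpoint of EF ⇒ N = (1/2, 0)
through E parallel to GF: direction (1, -1); meets GN at T = (1, -1)
T = G + t·(N−G) with t = 2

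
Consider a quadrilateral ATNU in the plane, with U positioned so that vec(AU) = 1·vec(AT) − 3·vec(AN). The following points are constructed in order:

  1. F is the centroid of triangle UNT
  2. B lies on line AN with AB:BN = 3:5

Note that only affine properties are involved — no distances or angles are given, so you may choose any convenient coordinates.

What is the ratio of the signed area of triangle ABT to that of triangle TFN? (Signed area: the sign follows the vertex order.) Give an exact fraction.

Assign A = (0, 0), T = (1, 0), N = (0, 1), U = (1, -3) — the answer is frame-independent, so this choice is without loss of generality.
1. F is the centroid of triangle UNT ⇒ F = (2/3, -2/3)
2. B lies on line AN with AB:BN = 3:5 ⇒ B = (0, 3/8)
2·[ABT] = -3/8, 2·[TFN] = -1
[ABT]:[TFN] = -3/8:-1 = 3/8

[ABT]:[TFN] = 3/8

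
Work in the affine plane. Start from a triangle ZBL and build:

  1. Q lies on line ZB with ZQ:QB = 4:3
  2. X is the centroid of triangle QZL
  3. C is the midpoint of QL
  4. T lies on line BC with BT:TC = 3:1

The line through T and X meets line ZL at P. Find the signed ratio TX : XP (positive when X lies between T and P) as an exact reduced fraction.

Set Z = (0, 0), B = (1, 0), L = (0, 1); any affine frame gives the same invariant.
1. Q lies on line ZB with ZQ:QB = 4:3 ⇒ Q = (4/7, 0)
2. X is the centroid of triangle QZL ⇒ X = (4/21, 1/3)
3. C is the midpoint of QL ⇒ C = (2/7, 1/2)
4. T lies on line BC with BT:TC = 3:1 ⇒ T = (13/28, 3/8)
line TX meets ZL at P = (0, 7/23)
X = T + t·(P−T) with t = 23/39, so TX:XP = 23/39:16/39

TX:XP = 23/16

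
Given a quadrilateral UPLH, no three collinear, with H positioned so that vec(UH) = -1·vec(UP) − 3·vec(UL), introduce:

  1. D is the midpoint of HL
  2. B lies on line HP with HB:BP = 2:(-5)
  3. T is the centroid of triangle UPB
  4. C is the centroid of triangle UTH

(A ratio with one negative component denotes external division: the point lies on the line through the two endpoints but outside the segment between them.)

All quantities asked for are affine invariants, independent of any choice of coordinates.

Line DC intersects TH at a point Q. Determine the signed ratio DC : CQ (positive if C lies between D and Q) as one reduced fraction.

DC:CQ = 3

Work in coordinates with U = (0, 0), P = (1, 0), L = (0, 1), H = (-1, -3).
1. D is the midpoint of HL ⇒ D = (-1/2, -1)
2. B lies on line HP with HB:BP = 2:(-5) ⇒ B = (-7/3, -5)
3. T is the centroid of triangle UPB ⇒ T = (-4/9, -5/3)
4. C is the centroid of triangle UTH ⇒ C = (-13/27, -14/9)
line DC meets TH at Q = (-77/162, -47/27)
C = D + t·(Q−D) with t = 3/4, so DC:CQ = 3/4:1/4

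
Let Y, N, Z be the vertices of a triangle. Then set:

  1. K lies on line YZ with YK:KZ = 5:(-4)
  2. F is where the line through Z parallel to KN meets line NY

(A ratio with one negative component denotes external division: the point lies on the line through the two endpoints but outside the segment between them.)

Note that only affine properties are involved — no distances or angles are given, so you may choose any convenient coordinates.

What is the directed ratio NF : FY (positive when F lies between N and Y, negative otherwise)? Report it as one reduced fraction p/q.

Choose coordinates Y = (0, 0), N = (1, 0), Z = (0, 1).
1. K lies on line YZ with YK:KZ = 5:(-4) ⇒ K = (0, 5)
2. F is where the line through Z parallel to KN meets line NY ⇒ F = (1/5, 0)
F = N + t·(Y−N) with t = 4/5, so NF:FY = t:(1−t) = 4/5:1/5

NF:FY = 4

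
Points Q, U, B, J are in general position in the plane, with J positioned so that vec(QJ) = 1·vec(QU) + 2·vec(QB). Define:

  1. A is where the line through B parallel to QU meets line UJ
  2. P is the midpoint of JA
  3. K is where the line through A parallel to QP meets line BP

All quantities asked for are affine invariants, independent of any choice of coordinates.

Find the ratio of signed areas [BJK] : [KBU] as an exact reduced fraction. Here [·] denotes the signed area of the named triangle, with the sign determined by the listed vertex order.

[BJK]:[KBU] = -1/3

Assign Q = (0, 0), U = (1, 0), B = (0, 1), J = (1, 2) — the answer is frame-independent, so this choice is without loss of generality.
1. A is where the line through B parallel to QU meets line UJ ⇒ A = (1, 1)
2. P is the midpoint of JA ⇒ P = (1, 3/2)
3. K is where the line through A parallel to QP meets line BP ⇒ K = (3/2, 7/4)
2·[BJK] = -3/4, 2·[KBU] = 9/4
[BJK]:[KBU] = -3/4:9/4 = -1/3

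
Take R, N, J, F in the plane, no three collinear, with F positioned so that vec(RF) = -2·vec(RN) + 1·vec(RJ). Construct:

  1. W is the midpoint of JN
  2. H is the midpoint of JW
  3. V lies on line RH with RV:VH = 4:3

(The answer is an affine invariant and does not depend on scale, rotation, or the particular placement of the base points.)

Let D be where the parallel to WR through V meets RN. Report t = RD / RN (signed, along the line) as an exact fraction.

t = -2/7

Assign R = (0, 0), N = (1, 0), J = (0, 1), F = (-2, 1) — the answer is frame-independent, so this choice is without loss of generality.
1. W is the midpoint of JN ⇒ W = (1/2, 1/2)
2. H is the midpoint of JW ⇒ H = (1/4, 3/4)
3. V lies on line RH with RV:VH = 4:3 ⇒ V = (1/7, 3/7)
through V parallel to WR: direction (-1/2, -1/2); meets RN at D = (-2/7, 0)
D = R + t·(N−R) with t = -2/7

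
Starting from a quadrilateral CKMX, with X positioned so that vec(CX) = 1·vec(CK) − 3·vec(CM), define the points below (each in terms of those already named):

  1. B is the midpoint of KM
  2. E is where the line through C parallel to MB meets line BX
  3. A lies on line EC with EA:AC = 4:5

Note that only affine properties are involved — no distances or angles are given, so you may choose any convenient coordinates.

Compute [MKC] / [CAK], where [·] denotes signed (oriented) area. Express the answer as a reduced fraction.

[MKC]:[CAK] = -27/10

Choose coordinates C = (0, 0), K = (1, 0), M = (0, 1), X = (1, -3).
1. B is the midpoint of KM ⇒ B = (1/2, 1/2)
2. E is where the line through C parallel to MB meets line BX ⇒ E = (2/3, -2/3)
3. A lies on line EC with EA:AC = 4:5 ⇒ A = (10/27, -10/27)
2·[MKC] = -1, 2·[CAK] = 10/27
[MKC]:[CAK] = -1:10/27 = -27/10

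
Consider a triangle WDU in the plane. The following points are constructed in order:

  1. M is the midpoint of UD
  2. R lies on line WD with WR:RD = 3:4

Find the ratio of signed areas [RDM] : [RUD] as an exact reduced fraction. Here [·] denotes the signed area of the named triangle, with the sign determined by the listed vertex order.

[RDM]:[RUD] = -1/2

Assign W = (0, 0), D = (1, 0), U = (0, 1) — the answer is frame-independent, so this choice is without loss of generality.
1. M is the midpoint of UD ⇒ M = (1/2, 1/2)
2. R lies on line WD with WR:RD = 3:4 ⇒ R = (3/7, 0)
2·[RDM] = 2/7, 2·[RUD] = -4/7
[RDM]:[RUD] = 2/7:-4/7 = -1/2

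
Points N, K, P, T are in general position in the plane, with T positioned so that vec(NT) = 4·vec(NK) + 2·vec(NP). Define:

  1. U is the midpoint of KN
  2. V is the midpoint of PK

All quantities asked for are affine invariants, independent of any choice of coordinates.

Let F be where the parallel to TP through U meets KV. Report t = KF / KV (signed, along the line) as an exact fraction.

t = 1/5

Work in coordinates with N = (0, 0), K = (1, 0), P = (0, 1), T = (4, 2).
1. U is the midpoint of KN ⇒ U = (1/2, 0)
2. V is the midpoint of PK ⇒ V = (1/2, 1/2)
through U parallel to TP: direction (-4, -1); meets KV at F = (9/10, 1/10)
F = K + t·(V−K) with t = 1/5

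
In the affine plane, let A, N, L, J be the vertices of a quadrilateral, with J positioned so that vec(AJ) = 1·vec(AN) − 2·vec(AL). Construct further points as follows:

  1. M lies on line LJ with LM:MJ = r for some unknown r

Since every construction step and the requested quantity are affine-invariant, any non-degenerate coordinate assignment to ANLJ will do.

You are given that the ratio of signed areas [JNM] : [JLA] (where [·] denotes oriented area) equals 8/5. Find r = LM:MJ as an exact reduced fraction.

r = 1/4

Set A = (0, 0), N = (1, 0), L = (0, 1), J = (1, -2); any affine frame gives the same invariant.
1. With LM:MJ = r, write λ = r/(r+1) so M = L + λ·(J−L); M is affine-linear in λ
Every point depending on M is an affine combination of M and λ-independent points, so each such coordinate is linear in λ; the λ² term in each signed area is a multiple of (J−L)×(J−L) = 0, so 2·[JNM] and 2·[JLA] are each linear in λ. Evaluating at λ=0 and λ=1:
  2·[JNM] = -2·λ + 2,   2·[JLA] = 1
So [JNM]:[JLA] = (-2·λ + 2) / (1). Setting this equal to 8/5:
  -2·λ + 2 = 8/5·(1)  ⇒  λ = 1/5
Then r = λ/(1−λ) = (1/5)/(4/5) = 1/4. Check: with r = 1/4, M = (1/5, 2/5) and [JNM]:[JLA] = 8/5 as required.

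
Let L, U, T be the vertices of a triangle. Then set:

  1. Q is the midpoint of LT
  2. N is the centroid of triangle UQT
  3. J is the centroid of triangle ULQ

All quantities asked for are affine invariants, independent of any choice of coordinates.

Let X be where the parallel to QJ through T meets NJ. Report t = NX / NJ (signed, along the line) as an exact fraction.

t = -1/2

Set L = (0, 0), U = (1, 0), T = (0, 1); any affine frame gives the same invariant.
1. Q is the midpoint of LT ⇒ Q = (0, 1/2)
2. N is the centroid of triangle UQT ⇒ N = (1/3, 1/2)
3. J is the centroid of triangle ULQ ⇒ J = (1/3, 1/6)
through T parallel to QJ: direction (1/3, -1/3); meets NJ at X = (1/3, 2/3)
X = N + t·(J−N) with t = -1/2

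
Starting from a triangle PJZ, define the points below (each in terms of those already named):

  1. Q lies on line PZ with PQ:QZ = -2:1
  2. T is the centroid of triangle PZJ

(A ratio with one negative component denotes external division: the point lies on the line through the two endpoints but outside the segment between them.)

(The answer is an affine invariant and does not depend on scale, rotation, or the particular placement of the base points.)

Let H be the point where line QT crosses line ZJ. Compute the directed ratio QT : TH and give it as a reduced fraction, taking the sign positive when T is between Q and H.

QT:TH = -4

Set P = (0, 0), J = (1, 0), Z = (0, 1); any affine frame gives the same invariant.
1. Q lies on line PZ with PQ:QZ = -2:1 ⇒ Q = (0, 2)
2. T is the centroid of triangle PZJ ⇒ T = (1/3, 1/3)
line QT meets ZJ at H = (1/4, 3/4)
T = Q + t·(H−Q) with t = 4/3, so QT:TH = 4/3:-1/3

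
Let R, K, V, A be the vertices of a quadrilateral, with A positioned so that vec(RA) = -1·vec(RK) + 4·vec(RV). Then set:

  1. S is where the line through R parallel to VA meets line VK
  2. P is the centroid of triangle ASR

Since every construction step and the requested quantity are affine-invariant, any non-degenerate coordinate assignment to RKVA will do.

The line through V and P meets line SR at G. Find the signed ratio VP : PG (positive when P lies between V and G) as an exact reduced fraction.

Choose coordinates R = (0, 0), K = (1, 0), V = (0, 1), A = (-1, 4).
1. S is where the line through R parallel to VA meets line VK ⇒ S = (-1/2, 3/2)
2. P is the centroid of triangle ASR ⇒ P = (-1/2, 11/6)
line VP meets SR at G = (-3/4, 9/4)
P = V + t·(G−V) with t = 2/3, so VP:PG = 2/3:1/3

VP:PG = 2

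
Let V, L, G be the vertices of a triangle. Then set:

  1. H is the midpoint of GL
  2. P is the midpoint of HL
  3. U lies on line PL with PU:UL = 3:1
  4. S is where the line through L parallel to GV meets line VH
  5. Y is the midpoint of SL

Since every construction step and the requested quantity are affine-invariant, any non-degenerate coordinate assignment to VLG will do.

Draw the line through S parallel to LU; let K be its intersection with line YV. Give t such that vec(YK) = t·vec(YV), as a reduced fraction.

Work in coordinates with V = (0, 0), L = (1, 0), G = (0, 1).
1. H is the midpoint of GL ⇒ H = (1/2, 1/2)
2. P is the midpoint of HL ⇒ P = (3/4, 1/4)
3. U lies on line PL with PU:UL = 3:1 ⇒ U = (15/16, 1/16)
4. S is where the line through L parallel to GV meets line VH ⇒ S = (1, 1)
5. Y is the midpoint of SL ⇒ Y = (1, 1/2)
through S parallel to LU: direction (-1/16, 1/16); meets YV at K = (4/3, 2/3)
K = Y + t·(V−Y) with t = -1/3

t = -1/3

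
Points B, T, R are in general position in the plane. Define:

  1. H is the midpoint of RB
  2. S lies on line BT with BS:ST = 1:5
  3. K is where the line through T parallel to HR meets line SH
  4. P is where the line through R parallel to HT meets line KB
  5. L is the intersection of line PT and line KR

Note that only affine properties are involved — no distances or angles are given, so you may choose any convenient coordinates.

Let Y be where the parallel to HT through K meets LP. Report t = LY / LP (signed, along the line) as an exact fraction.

t = -15

Choose coordinates B = (0, 0), T = (1, 0), R = (0, 1).
1. H is the midpoint of RB ⇒ H = (0, 1/2)
2. S lies on line BT with BS:ST = 1:5 ⇒ S = (1/6, 0)
3. K is where the line through T parallel to HR meets line SH ⇒ K = (1, -5/2)
4. P is where the line through R parallel to HT meets line KB ⇒ P = (-1/2, 5/4)
5. L is the intersection of line PT and line KR ⇒ L = (1/16, 25/32)
through K parallel to HT: direction (1, -1/2); meets LP at Y = (17/2, -25/4)
Y = L + t·(P−L) with t = -15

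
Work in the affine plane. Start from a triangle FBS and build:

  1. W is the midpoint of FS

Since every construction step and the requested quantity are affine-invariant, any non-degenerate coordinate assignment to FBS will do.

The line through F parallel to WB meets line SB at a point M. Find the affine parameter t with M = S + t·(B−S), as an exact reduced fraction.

t = 2

Choose coordinates F = (0, 0), B = (1, 0), S = (0, 1).
1. W is the midpoint of FS ⇒ W = (0, 1/2)
through F parallel to WB: direction (1, -1/2); meets SB at M = (2, -1)
M = S + t·(B−S) with t = 2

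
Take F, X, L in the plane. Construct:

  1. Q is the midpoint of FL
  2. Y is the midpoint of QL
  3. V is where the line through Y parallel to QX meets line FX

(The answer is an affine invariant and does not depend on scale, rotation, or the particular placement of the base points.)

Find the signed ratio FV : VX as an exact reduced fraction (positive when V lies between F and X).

Work in coordinates with F = (0, 0), X = (1, 0), L = (0, 1).
1. Q is the midpoint of FL ⇒ Q = (0, 1/2)
2. Y is the midpoint of QL ⇒ Y = (0, 3/4)
3. V is where the line through Y parallel to QX meets line FX ⇒ V = (3/2, 0)
V = F + t·(X−F) with t = 3/2, so FV:VX = t:(1−t) = 3/2:-1/2

FV:VX = -3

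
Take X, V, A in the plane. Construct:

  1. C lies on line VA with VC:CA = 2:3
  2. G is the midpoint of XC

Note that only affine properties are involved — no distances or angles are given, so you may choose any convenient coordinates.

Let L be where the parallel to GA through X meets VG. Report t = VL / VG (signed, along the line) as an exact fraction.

Assign X = (0, 0), V = (1, 0), A = (0, 1) — the answer is frame-independent, so this choice is without loss of generality.
1. C lies on line VA with VC:CA = 2:3 ⇒ C = (3/5, 2/5)
2. G is the midpoint of XC ⇒ G = (3/10, 1/5)
through X parallel to GA: direction (-3/10, 4/5); meets VG at L = (-3/25, 8/25)
L = V + t·(G−V) with t = 8/5

t = 8/5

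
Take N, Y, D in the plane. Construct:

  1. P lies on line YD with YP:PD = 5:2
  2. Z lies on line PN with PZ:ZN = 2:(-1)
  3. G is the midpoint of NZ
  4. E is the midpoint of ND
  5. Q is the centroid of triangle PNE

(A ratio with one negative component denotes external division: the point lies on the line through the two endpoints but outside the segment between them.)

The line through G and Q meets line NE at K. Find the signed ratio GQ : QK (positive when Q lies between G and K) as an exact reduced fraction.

Work in coordinates with N = (0, 0), Y = (1, 0), D = (0, 1).
1. P lies on line YD with YP:PD = 5:2 ⇒ P = (2/7, 5/7)
2. Z lies on line PN with PZ:ZN = 2:(-1) ⇒ Z = (-2/7, -5/7)
3. G is the midpoint of NZ ⇒ G = (-1/7, -5/14)
4. E is the midpoint of ND ⇒ E = (0, 1/2)
5. Q is the centroid of triangle PNE ⇒ Q = (2/21, 17/42)
line GQ meets NE at K = (0, 1/10)
Q = G + t·(K−G) with t = 5/3, so GQ:QK = 5/3:-2/3

GQ:QK = -5/2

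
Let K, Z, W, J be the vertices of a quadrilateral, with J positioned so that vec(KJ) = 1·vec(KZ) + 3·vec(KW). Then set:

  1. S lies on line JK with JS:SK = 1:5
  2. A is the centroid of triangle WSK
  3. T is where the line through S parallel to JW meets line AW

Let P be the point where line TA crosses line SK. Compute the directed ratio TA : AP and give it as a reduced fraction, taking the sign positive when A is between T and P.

TA:AP = 8/7

Set K = (0, 0), Z = (1, 0), W = (0, 1), J = (1, 3); any affine frame gives the same invariant.
1. S lies on line JK with JS:SK = 1:5 ⇒ S = (5/6, 5/2)
2. A is the centroid of triangle WSK ⇒ A = (5/18, 7/6)
3. T is where the line through S parallel to JW meets line AW ⇒ T = (5/42, 15/14)
line TA meets SK at P = (5/12, 5/4)
A = T + t·(P−T) with t = 8/15, so TA:AP = 8/15:7/15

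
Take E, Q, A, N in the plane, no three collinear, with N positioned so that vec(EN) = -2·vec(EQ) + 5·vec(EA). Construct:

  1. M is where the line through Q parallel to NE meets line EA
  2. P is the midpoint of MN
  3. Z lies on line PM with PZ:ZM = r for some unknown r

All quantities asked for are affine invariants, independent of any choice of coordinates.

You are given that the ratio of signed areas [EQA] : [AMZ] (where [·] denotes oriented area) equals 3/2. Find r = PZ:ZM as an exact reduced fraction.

r = 5/4

Set E = (0, 0), Q = (1, 0), A = (0, 1), N = (-2, 5); any affine frame gives the same invariant.
1. M is where the line through Q parallel to NE meets line EA ⇒ M = (0, 5/2)
2. P is the midpoint of MN ⇒ P = (-1, 15/4)
3. With PZ:ZM = r, write λ = r/(r+1) so Z = P + λ·(M−P); Z is affine-linear in λ
Every point depending on Z is an affine combination of Z and λ-independent points, so each such coordinate is linear in λ; the λ² term in each signed area is a multiple of (M−P)×(M−P) = 0, so 2·[EQA] and 2·[AMZ] are each linear in λ. Evaluating at λ=0 and λ=1:
  2·[EQA] = 1,   2·[AMZ] = -3/2·λ + 3/2
So [EQA]:[AMZ] = (1) / (-3/2·λ + 3/2). Setting this equal to 3/2:
  1 = 3/2·(-3/2·λ + 3/2)  ⇒  λ = 5/9
Then r = λ/(1−λ) = (5/9)/(4/9) = 5/4. Check: with r = 5/4, Z = (-4/9, 55/18) and [EQA]:[AMZ] = 3/2 as required.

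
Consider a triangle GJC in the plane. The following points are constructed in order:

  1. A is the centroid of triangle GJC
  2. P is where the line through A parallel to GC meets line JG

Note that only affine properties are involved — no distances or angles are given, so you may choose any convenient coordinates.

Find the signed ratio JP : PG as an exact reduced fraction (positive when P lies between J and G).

Set G = (0, 0), J = (1, 0), C = (0, 1); any affine frame gives the same invariant.
1. A is the centroid of triangle GJC ⇒ A = (1/3, 1/3)
2. P is where the line through A parallel to GC meets line JG ⇒ P = (1/3, 0)
P = J + t·(G−J) with t = 2/3, so JP:PG = t:(1−t) = 2/3:1/3

JP:PG = 2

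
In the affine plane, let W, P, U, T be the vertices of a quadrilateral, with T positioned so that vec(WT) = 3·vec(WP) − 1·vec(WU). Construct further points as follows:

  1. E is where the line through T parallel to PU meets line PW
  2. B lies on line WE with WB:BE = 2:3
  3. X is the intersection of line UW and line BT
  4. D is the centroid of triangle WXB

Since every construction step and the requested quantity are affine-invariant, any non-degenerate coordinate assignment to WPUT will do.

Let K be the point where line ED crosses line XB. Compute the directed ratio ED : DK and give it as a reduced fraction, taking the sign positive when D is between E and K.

Choose coordinates W = (0, 0), P = (1, 0), U = (0, 1), T = (3, -1).
1. E is where the line through T parallel to PU meets line PW ⇒ E = (2, 0)
2. B lies on line WE with WB:BE = 2:3 ⇒ B = (4/5, 0)
3. X is the intersection of line UW and line BT ⇒ X = (0, 4/11)
4. D is the centroid of triangle WXB ⇒ D = (4/15, 4/33)
line ED meets XB at K = (32/55, 12/121)
D = E + t·(K−E) with t = 11/9, so ED:DK = 11/9:-2/9

ED:DK = -11/2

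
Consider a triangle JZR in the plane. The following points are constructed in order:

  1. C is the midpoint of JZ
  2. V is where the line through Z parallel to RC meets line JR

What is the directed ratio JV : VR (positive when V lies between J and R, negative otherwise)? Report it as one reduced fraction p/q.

Choose coordinates J = (0, 0), Z = (1, 0), R = (0, 1).
1. C is the midpoint of JZ ⇒ C = (1/2, 0)
2. V is where the line through Z parallel to RC meets line JR ⇒ V = (0, 2)
V = J + t·(R−J) with t = 2, so JV:VR = t:(1−t) = 2:-1

JV:VR = -2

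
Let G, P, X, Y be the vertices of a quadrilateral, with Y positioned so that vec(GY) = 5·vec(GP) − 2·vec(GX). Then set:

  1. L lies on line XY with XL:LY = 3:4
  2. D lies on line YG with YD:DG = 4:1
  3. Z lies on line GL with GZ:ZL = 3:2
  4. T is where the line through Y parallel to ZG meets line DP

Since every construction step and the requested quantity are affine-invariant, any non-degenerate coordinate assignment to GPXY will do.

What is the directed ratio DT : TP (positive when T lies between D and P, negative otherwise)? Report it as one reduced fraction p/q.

DT:TP = -8/11

Set G = (0, 0), P = (1, 0), X = (0, 1), Y = (5, -2); any affine frame gives the same invariant.
1. L lies on line XY with XL:LY = 3:4 ⇒ L = (15/7, -2/7)
2. D lies on line YG with YD:DG = 4:1 ⇒ D = (1, -2/5)
3. Z lies on line GL with GZ:ZL = 3:2 ⇒ Z = (9/7, -6/35)
4. T is where the line through Y parallel to ZG meets line DP ⇒ T = (1, -22/15)
T = D + t·(P−D) with t = -8/3, so DT:TP = t:(1−t) = -8/3:11/3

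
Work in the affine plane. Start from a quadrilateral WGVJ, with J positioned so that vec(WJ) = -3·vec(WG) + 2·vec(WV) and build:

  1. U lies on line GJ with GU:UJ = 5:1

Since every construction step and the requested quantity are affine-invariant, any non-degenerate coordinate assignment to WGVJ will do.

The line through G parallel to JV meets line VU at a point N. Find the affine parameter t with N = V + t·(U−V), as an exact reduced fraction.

Assign W = (0, 0), G = (1, 0), V = (0, 1), J = (-3, 2) — the answer is frame-independent, so this choice is without loss of generality.
1. U lies on line GJ with GU:UJ = 5:1 ⇒ U = (-7/3, 5/3)
through G parallel to JV: direction (3, -1); meets VU at N = (-14, 5)
N = V + t·(U−V) with t = 6

t = 6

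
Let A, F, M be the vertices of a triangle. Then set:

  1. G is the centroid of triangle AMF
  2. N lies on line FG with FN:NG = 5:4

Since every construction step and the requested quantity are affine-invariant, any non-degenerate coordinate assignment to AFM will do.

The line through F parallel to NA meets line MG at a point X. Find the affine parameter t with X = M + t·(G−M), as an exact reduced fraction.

t = 22/13

Work in coordinates with A = (0, 0), F = (1, 0), M = (0, 1).
1. G is the centroid of triangle AMF ⇒ G = (1/3, 1/3)
2. N lies on line FG with FN:NG = 5:4 ⇒ N = (17/27, 5/27)
through F parallel to NA: direction (-17/27, -5/27); meets MG at X = (22/39, -5/39)
X = M + t·(G−M) with t = 22/13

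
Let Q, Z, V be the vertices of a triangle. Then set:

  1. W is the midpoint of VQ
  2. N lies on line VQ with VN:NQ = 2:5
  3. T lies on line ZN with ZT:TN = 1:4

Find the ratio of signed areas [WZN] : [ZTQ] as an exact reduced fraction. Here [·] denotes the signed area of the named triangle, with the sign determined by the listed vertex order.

Work in coordinates with Q = (0, 0), Z = (1, 0), V = (0, 1).
1. W is the midpoint of VQ ⇒ W = (0, 1/2)
2. N lies on line VQ with VN:NQ = 2:5 ⇒ N = (0, 5/7)
3. T lies on line ZN with ZT:TN = 1:4 ⇒ T = (4/5, 1/7)
2·[WZN] = 3/14, 2·[ZTQ] = 1/7
[WZN]:[ZTQ] = 3/14:1/7 = 3/2

[WZN]:[ZTQ] = 3/2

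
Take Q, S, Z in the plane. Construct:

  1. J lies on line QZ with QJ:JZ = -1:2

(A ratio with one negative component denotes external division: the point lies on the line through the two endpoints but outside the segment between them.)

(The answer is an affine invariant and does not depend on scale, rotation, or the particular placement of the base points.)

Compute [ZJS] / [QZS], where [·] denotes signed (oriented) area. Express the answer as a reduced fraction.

[ZJS]:[QZS] = -2

Choose coordinates Q = (0, 0), S = (1, 0), Z = (0, 1).
1. J lies on line QZ with QJ:JZ = -1:2 ⇒ J = (0, -1)
2·[ZJS] = 2, 2·[QZS] = -1
[ZJS]:[QZS] = 2:-1 = -2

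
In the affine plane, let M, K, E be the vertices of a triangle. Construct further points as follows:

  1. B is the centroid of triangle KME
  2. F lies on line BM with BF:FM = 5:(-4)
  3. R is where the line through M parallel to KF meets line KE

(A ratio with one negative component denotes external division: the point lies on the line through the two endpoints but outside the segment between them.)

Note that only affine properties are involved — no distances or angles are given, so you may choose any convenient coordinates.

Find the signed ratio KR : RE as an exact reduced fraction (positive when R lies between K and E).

Work in coordinates with M = (0, 0), K = (1, 0), E = (0, 1).
1. B is the centroid of triangle KME ⇒ B = (1/3, 1/3)
2. F lies on line BM with BF:FM = 5:(-4) ⇒ F = (-4/3, -4/3)
3. R is where the line through M parallel to KF meets line KE ⇒ R = (7/11, 4/11)
R = K + t·(E−K) with t = 4/11, so KR:RE = t:(1−t) = 4/11:7/11

KR:RE = 4/7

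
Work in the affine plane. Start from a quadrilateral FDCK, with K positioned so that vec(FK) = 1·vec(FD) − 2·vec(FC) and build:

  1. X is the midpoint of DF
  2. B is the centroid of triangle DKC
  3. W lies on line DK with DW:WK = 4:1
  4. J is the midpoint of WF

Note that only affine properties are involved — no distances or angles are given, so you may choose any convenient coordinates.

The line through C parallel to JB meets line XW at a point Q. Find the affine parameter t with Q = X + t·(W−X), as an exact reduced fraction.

t = -4/5

Assign F = (0, 0), D = (1, 0), C = (0, 1), K = (1, -2) — the answer is frame-independent, so this choice is without loss of generality.
1. X is the midpoint of DF ⇒ X = (1/2, 0)
2. B is the centroid of triangle DKC ⇒ B = (2/3, -1/3)
3. W lies on line DK with DW:WK = 4:1 ⇒ W = (1, -8/5)
4. J is the midpoint of WF ⇒ J = (1/2, -4/5)
through C parallel to JB: direction (1/6, 7/15); meets XW at Q = (1/10, 32/25)
Q = X + t·(W−X) with t = -4/5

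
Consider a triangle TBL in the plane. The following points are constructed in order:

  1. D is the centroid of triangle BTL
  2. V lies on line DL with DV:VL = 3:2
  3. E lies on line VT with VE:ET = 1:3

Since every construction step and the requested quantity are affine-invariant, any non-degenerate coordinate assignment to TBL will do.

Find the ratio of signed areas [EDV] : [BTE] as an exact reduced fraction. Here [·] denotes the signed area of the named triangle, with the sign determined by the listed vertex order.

[EDV]:[BTE] = -1/11

Assign T = (0, 0), B = (1, 0), L = (0, 1) — the answer is frame-independent, so this choice is without loss of generality.
1. D is the centroid of triangle BTL ⇒ D = (1/3, 1/3)
2. V lies on line DL with DV:VL = 3:2 ⇒ V = (2/15, 11/15)
3. E lies on line VT with VE:ET = 1:3 ⇒ E = (1/10, 11/20)
2·[EDV] = 1/20, 2·[BTE] = -11/20
[EDV]:[BTE] = 1/20:-11/20 = -1/11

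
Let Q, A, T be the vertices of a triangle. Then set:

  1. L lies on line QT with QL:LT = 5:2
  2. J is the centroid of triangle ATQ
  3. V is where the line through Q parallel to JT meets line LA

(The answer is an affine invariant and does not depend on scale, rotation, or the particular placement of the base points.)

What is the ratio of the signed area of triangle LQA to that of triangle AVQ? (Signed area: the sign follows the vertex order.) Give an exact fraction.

Assign Q = (0, 0), A = (1, 0), T = (0, 1) — the answer is frame-independent, so this choice is without loss of generality.
1. L lies on line QT with QL:LT = 5:2 ⇒ L = (0, 5/7)
2. J is the centroid of triangle ATQ ⇒ J = (1/3, 1/3)
3. V is where the line through Q parallel to JT meets line LA ⇒ V = (-5/9, 10/9)
2·[LQA] = 5/7, 2·[AVQ] = 10/9
[LQA]:[AVQ] = 5/7:10/9 = 9/14

[LQA]:[AVQ] = 9/14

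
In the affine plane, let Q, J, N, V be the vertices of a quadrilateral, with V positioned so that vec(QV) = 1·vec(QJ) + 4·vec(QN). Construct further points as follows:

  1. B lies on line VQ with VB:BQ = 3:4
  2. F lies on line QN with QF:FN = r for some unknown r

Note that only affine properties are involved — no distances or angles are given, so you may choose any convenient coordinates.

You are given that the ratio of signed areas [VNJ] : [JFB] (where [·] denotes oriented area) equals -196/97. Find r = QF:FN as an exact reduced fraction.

r = 5/2

Set Q = (0, 0), J = (1, 0), N = (0, 1), V = (1, 4); any affine frame gives the same invariant.
1. B lies on line VQ with VB:BQ = 3:4 ⇒ B = (4/7, 16/7)
2. With QF:FN = r, write λ = r/(r+1) so F = Q + λ·(N−Q); F is affine-linear in λ
Every point depending on F is an affine combination of F and λ-independent points, so each such coordinate is linear in λ; the λ² term in each signed area is a multiple of (N−Q)×(N−Q) = 0, so 2·[VNJ] and 2·[JFB] are each linear in λ. Evaluating at λ=0 and λ=1:
  2·[VNJ] = 4,   2·[JFB] = 3/7·λ − 16/7
So [VNJ]:[JFB] = (4) / (3/7·λ − 16/7). Setting this equal to -196/97:
  4 = -196/97·(3/7·λ − 16/7)  ⇒  λ = 5/7
Then r = λ/(1−λ) = (5/7)/(2/7) = 5/2. Check: with r = 5/2, F = (0, 5/7) and [VNJ]:[JFB] = -196/97 as required.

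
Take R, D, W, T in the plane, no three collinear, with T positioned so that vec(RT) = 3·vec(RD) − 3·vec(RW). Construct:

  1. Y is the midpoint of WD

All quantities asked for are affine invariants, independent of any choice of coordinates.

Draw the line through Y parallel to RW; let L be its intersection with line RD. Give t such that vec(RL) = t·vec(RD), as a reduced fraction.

t = 1/2

Assign R = (0, 0), D = (1, 0), W = (0, 1), T = (3, -3) — the answer is frame-independent, so this choice is without loss of generality.
1. Y is the midpoint of WD ⇒ Y = (1/2, 1/2)
through Y parallel to RW: direction (0, 1); meets RD at L = (1/2, 0)
L = R + t·(D−R) with t = 1/2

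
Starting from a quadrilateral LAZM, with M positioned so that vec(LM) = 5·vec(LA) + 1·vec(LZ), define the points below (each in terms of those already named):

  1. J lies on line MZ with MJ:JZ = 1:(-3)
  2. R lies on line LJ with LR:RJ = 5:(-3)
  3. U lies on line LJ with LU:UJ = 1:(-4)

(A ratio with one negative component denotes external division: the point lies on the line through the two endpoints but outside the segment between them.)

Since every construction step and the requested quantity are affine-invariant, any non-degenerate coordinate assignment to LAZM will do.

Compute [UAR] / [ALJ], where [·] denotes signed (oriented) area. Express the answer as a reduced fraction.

Assign L = (0, 0), A = (1, 0), Z = (0, 1), M = (5, 1) — the answer is frame-independent, so this choice is without loss of generality.
1. J lies on line MZ with MJ:JZ = 1:(-3) ⇒ J = (15/2, 1)
2. R lies on line LJ with LR:RJ = 5:(-3) ⇒ R = (75/4, 5/2)
3. U lies on line LJ with LU:UJ = 1:(-4) ⇒ U = (-5/2, -1/3)
2·[UAR] = 17/6, 2·[ALJ] = -1
[UAR]:[ALJ] = 17/6:-1 = -17/6

[UAR]:[ALJ] = -17/6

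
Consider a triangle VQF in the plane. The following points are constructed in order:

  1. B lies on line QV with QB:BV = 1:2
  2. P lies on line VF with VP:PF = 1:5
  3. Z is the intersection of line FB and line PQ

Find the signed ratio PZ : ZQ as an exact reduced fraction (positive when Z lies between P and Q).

Work in coordinates with V = (0, 0), Q = (1, 0), F = (0, 1).
1. B lies on line QV with QB:BV = 1:2 ⇒ B = (2/3, 0)
2. P lies on line VF with VP:PF = 1:5 ⇒ P = (0, 1/6)
3. Z is the intersection of line FB and line PQ ⇒ Z = (5/8, 1/16)
Z = P + t·(Q−P) with t = 5/8, so PZ:ZQ = t:(1−t) = 5/8:3/8

PZ:ZQ = 5/3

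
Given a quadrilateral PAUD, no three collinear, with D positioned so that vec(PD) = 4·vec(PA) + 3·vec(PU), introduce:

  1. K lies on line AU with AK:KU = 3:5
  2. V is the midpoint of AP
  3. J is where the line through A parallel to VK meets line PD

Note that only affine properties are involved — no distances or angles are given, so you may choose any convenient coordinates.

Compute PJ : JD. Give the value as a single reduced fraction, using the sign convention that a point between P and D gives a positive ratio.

PJ:JD = 1/2

Set P = (0, 0), A = (1, 0), U = (0, 1), D = (4, 3); any affine frame gives the same invariant.
1. K lies on line AU with AK:KU = 3:5 ⇒ K = (5/8, 3/8)
2. V is the midpoint of AP ⇒ V = (1/2, 0)
3. J is where the line through A parallel to VK meets line PD ⇒ J = (4/3, 1)
J = P + t·(D−P) with t = 1/3, so PJ:JD = t:(1−t) = 1/3:2/3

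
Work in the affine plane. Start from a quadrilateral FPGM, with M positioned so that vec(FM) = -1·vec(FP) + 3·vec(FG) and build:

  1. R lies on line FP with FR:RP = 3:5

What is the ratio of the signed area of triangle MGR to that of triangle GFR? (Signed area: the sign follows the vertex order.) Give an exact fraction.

Set F = (0, 0), P = (1, 0), G = (0, 1), M = (-1, 3); any affine frame gives the same invariant.
1. R lies on line FP with FR:RP = 3:5 ⇒ R = (3/8, 0)
2·[MGR] = -1/4, 2·[GFR] = 3/8
[MGR]:[GFR] = -1/4:3/8 = -2/3

[MGR]:[GFR] = -2/3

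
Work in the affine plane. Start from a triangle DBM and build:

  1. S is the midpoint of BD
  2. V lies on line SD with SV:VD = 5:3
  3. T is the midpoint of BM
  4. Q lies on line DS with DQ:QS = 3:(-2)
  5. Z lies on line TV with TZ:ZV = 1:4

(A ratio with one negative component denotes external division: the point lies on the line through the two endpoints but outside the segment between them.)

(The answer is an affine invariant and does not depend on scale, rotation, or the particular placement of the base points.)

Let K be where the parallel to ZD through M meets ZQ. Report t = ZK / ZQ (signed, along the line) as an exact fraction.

t = -35/48

Set D = (0, 0), B = (1, 0), M = (0, 1); any affine frame gives the same invariant.
1. S is the midpoint of BD ⇒ S = (1/2, 0)
2. V lies on line SD with SV:VD = 5:3 ⇒ V = (3/16, 0)
3. T is the midpoint of BM ⇒ T = (1/2, 1/2)
4. Q lies on line DS with DQ:QS = 3:(-2) ⇒ Q = (3/2, 0)
5. Z lies on line TV with TZ:ZV = 1:4 ⇒ Z = (7/16, 2/5)
through M parallel to ZD: direction (-7/16, -2/5); meets ZQ at K = (-259/768, 83/120)
K = Z + t·(Q−Z) with t = -35/48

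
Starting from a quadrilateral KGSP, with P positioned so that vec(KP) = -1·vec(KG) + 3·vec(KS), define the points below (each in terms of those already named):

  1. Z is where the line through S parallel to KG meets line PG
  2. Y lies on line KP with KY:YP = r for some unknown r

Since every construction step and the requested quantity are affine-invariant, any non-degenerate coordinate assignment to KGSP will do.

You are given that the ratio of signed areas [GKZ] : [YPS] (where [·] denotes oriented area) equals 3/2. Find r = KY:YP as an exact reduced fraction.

r = 1/2

Choose coordinates K = (0, 0), G = (1, 0), S = (0, 1), P = (-1, 3).
1. Z is where the line through S parallel to KG meets line PG ⇒ Z = (1/3, 1)
2. With KY:YP = r, write λ = r/(r+1) so Y = K + λ·(P−K); Y is affine-linear in λ
Every point depending on Y is an affine combination of Y and λ-independent points, so each such coordinate is linear in λ; the λ² term in each signed area is a multiple of (P−K)×(P−K) = 0, so 2·[GKZ] and 2·[YPS] are each linear in λ. Evaluating at λ=0 and λ=1:
  2·[GKZ] = -1,   2·[YPS] = λ − 1
So [GKZ]:[YPS] = (-1) / (λ − 1). Setting this equal to 3/2:
  -1 = 3/2·(λ − 1)  ⇒  λ = 1/3
Then r = λ/(1−λ) = (1/3)/(2/3) = 1/2. Check: with r = 1/2, Y = (-1/3, 1) and [GKZ]:[YPS] = 3/2 as required.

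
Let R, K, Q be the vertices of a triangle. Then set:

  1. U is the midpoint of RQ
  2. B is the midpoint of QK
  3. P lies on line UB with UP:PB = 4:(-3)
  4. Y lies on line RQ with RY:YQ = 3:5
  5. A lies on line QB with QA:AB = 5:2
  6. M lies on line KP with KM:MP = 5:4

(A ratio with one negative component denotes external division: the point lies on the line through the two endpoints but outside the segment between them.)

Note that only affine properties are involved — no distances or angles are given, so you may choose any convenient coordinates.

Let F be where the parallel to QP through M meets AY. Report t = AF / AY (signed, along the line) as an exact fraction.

t = 11/60

Work in coordinates with R = (0, 0), K = (1, 0), Q = (0, 1).
1. U is the midpoint of RQ ⇒ U = (0, 1/2)
2. B is the midpoint of QK ⇒ B = (1/2, 1/2)
3. P lies on line UB with UP:PB = 4:(-3) ⇒ P = (2, 1/2)
4. Y lies on line RQ with RY:YQ = 3:5 ⇒ Y = (0, 3/8)
5. A lies on line QB with QA:AB = 5:2 ⇒ A = (5/14, 9/14)
6. M lies on line KP with KM:MP = 5:4 ⇒ M = (14/9, 5/18)
through M parallel to QP: direction (2, -1/2); meets AY at F = (7/24, 19/32)
F = A + t·(Y−A) with t = 11/60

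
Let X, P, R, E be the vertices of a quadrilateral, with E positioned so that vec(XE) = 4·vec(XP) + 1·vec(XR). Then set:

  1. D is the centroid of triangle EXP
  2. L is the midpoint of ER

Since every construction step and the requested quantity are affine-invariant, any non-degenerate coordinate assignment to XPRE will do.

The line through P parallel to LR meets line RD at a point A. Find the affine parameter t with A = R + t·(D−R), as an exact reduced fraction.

t = 3/2

Work in coordinates with X = (0, 0), P = (1, 0), R = (0, 1), E = (4, 1).
1. D is the centroid of triangle EXP ⇒ D = (5/3, 1/3)
2. L is the midpoint of ER ⇒ L = (2, 1)
through P parallel to LR: direction (-2, 0); meets RD at A = (5/2, 0)
A = R + t·(D−R) with t = 3/2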